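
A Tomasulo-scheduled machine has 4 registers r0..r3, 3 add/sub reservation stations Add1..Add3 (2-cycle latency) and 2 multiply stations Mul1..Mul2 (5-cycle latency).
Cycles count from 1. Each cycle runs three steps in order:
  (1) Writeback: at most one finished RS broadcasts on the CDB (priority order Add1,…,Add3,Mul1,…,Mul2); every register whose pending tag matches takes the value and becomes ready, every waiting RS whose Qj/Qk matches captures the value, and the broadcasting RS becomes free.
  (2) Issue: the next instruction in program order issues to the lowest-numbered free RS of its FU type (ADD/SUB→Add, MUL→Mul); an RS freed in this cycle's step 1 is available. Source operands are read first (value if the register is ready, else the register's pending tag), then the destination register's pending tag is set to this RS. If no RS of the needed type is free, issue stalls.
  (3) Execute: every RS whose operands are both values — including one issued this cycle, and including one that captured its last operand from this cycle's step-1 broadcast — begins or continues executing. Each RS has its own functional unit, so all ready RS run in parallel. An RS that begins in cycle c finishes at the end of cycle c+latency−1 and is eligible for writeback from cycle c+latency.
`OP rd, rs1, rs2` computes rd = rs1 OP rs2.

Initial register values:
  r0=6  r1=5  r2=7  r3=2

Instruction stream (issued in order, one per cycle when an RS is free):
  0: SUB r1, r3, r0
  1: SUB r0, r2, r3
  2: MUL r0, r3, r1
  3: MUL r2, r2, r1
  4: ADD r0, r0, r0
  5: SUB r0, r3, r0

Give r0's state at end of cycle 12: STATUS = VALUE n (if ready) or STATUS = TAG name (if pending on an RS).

c1: issue SUB r1<-Add1 | r0:6,r1:Add1,r2:7,r3:2
c2: issue SUB r0<-Add2 | r0:Add2,r1:Add1,r2:7,r3:2
c3: CDB Add1=-4; issue MUL r0<-Mul1 | r0:Mul1,r1:-4,r2:7,r3:2
c4: CDB Add2=5; issue MUL r2<-Mul2 | r0:Mul1,r1:-4,r2:Mul2,r3:2
c5: issue ADD r0<-Add1 | r0:Add1,r1:-4,r2:Mul2,r3:2
c6: issue SUB r0<-Add2 | r0:Add2,r1:-4,r2:Mul2,r3:2
c7: - | r0:Add2,r1:-4,r2:Mul2,r3:2
c8: CDB Mul1=-8 | r0:Add2,r1:-4,r2:Mul2,r3:2
c9: CDB Mul2=-28 | r0:Add2,r1:-4,r2:-28,r3:2
c10: CDB Add1=-16 | r0:Add2,r1:-4,r2:-28,r3:2
c11: - | r0:Add2,r1:-4,r2:-28,r3:2
c12: CDB Add2=18 | r0:18,r1:-4,r2:-28,r3:2

STATUS = VALUE 18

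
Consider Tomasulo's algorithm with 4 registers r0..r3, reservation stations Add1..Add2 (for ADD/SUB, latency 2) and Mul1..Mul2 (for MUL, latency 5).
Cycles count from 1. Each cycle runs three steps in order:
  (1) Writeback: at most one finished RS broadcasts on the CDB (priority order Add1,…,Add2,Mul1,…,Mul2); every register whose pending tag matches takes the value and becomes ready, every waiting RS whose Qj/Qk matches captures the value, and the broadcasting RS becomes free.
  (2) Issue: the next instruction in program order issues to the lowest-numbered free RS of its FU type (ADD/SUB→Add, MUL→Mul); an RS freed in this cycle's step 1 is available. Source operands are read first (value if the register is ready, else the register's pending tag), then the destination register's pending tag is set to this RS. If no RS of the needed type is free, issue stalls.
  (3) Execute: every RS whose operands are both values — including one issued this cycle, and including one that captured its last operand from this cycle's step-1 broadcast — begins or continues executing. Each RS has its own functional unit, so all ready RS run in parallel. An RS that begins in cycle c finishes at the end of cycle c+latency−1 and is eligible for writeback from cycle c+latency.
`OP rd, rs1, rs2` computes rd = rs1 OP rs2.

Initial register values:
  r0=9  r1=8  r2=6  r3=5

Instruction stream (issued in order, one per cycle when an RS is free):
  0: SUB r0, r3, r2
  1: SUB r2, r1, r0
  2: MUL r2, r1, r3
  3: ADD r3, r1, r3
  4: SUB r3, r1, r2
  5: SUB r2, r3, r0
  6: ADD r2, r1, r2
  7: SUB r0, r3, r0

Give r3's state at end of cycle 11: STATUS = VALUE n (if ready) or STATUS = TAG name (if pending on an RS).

cycle 1: issue SUB r0<-Add1 // r0:Add1,r1:8,r2:6,r3:5
cycle 2: issue SUB r2<-Add2 // r0:Add1,r1:8,r2:Add2,r3:5
cycle 3: CDB Add1=-1; issue MUL r2<-Mul1 // r0:-1,r1:8,r2:Mul1,r3:5
cycle 4: issue ADD r3<-Add1 // r0:-1,r1:8,r2:Mul1,r3:Add1
cycle 5: CDB Add2=9; issue SUB r3<-Add2 // r0:-1,r1:8,r2:Mul1,r3:Add2
cycle 6: CDB Add1=13; issue SUB r2<-Add1 // r0:-1,r1:8,r2:Add1,r3:Add2
cycle 7: stall // r0:-1,r1:8,r2:Add1,r3:Add2
cycle 8: CDB Mul1=40; stall // r0:-1,r1:8,r2:Add1,r3:Add2
cycle 9: stall // r0:-1,r1:8,r2:Add1,r3:Add2
cycle 10: CDB Add2=-32; issue ADD r2<-Add2 // r0:-1,r1:8,r2:Add2,r3:-32
cycle 11: stall // r0:-1,r1:8,r2:Add2,r3:-32

STATUS = VALUE -32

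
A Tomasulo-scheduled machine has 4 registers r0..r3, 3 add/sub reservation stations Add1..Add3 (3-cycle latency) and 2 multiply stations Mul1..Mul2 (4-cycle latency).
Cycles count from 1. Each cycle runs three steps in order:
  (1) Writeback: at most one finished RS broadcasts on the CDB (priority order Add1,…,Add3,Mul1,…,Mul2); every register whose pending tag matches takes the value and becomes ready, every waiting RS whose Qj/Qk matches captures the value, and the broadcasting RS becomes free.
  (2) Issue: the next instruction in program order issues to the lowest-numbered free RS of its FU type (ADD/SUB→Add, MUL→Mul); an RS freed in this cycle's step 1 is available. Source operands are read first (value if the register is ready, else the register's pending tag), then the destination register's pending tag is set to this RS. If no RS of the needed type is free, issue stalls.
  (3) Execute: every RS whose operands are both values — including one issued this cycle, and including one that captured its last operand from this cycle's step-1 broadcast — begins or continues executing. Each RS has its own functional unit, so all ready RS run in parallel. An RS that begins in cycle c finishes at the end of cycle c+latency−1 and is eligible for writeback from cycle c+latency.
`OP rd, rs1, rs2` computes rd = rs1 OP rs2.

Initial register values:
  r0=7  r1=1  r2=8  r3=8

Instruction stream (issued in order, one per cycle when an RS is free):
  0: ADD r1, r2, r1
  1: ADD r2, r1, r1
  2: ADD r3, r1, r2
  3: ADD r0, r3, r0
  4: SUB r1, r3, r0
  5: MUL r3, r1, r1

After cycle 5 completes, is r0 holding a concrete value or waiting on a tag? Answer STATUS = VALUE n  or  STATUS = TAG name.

c1: issue ADD r1<-Add1 | r0:7,r1:Add1,r2:8,r3:8
c2: issue ADD r2<-Add2 | r0:7,r1:Add1,r2:Add2,r3:8
c3: issue ADD r3<-Add3 | r0:7,r1:Add1,r2:Add2,r3:Add3
c4: CDB Add1=9; issue ADD r0<-Add1 | r0:Add1,r1:9,r2:Add2,r3:Add3
c5: stall | r0:Add1,r1:9,r2:Add2,r3:Add3

STATUS = TAG Add1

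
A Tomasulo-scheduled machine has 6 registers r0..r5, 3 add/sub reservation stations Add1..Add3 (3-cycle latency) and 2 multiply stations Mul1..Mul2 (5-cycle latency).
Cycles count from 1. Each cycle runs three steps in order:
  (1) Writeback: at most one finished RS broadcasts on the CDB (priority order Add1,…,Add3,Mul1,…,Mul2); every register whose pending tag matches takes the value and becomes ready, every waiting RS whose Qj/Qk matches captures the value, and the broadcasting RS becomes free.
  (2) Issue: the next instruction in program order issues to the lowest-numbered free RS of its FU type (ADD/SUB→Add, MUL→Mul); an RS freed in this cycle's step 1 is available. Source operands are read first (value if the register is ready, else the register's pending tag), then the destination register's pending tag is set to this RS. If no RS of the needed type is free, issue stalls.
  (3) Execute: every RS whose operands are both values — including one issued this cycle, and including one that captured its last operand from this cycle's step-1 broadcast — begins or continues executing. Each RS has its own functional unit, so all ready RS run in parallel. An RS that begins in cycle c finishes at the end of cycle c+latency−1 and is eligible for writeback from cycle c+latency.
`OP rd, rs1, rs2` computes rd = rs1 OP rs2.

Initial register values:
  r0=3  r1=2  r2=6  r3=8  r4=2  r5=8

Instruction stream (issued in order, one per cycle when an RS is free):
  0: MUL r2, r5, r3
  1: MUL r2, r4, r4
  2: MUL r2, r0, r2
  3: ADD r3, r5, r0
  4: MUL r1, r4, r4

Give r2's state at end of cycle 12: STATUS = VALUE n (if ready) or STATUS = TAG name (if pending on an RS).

STATUS = VALUE 12

  c1: issue MUL r2<-Mul1  regs: r0:3,r1:2,r2:Mul1,r3:8,r4:2,r5:8
  c2: issue MUL r2<-Mul2  regs: r0:3,r1:2,r2:Mul2,r3:8,r4:2,r5:8
  c3: stall  regs: r0:3,r1:2,r2:Mul2,r3:8,r4:2,r5:8
  c4: stall  regs: r0:3,r1:2,r2:Mul2,r3:8,r4:2,r5:8
  c5: stall  regs: r0:3,r1:2,r2:Mul2,r3:8,r4:2,r5:8
  c6: CDB Mul1=64; issue MUL r2<-Mul1  regs: r0:3,r1:2,r2:Mul1,r3:8,r4:2,r5:8
  c7: CDB Mul2=4; issue ADD r3<-Add1  regs: r0:3,r1:2,r2:Mul1,r3:Add1,r4:2,r5:8
  c8: issue MUL r1<-Mul2  regs: r0:3,r1:Mul2,r2:Mul1,r3:Add1,r4:2,r5:8
  c9: -  regs: r0:3,r1:Mul2,r2:Mul1,r3:Add1,r4:2,r5:8
  c10: CDB Add1=11  regs: r0:3,r1:Mul2,r2:Mul1,r3:11,r4:2,r5:8
  c11: -  regs: r0:3,r1:Mul2,r2:Mul1,r3:11,r4:2,r5:8
  c12: CDB Mul1=12  regs: r0:3,r1:Mul2,r2:12,r3:11,r4:2,r5:8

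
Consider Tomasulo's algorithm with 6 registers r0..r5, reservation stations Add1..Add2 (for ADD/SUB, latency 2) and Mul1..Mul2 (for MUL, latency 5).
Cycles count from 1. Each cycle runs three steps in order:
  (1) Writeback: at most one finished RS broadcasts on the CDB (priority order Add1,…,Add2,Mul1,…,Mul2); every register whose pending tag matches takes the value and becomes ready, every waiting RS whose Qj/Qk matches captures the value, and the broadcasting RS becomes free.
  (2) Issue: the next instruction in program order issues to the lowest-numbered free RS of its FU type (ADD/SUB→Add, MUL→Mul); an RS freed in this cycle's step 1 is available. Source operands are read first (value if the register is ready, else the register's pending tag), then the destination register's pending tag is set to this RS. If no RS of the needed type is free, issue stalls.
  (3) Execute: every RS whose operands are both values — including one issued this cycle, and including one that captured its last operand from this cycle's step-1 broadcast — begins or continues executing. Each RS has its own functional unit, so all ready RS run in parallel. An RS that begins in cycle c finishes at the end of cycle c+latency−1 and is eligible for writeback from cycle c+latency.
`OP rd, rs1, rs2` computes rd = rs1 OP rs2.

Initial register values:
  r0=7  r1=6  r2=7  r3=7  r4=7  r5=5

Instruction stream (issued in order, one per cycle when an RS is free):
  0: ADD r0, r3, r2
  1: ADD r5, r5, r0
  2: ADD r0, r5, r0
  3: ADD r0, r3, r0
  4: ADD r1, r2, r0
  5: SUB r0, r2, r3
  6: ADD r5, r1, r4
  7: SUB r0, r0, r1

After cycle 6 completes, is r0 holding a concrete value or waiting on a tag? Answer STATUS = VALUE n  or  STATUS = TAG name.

c1: issue ADD r0<-Add1 | r0:Add1,r1:6,r2:7,r3:7,r4:7,r5:5
c2: issue ADD r5<-Add2 | r0:Add1,r1:6,r2:7,r3:7,r4:7,r5:Add2
c3: CDB Add1=14; issue ADD r0<-Add1 | r0:Add1,r1:6,r2:7,r3:7,r4:7,r5:Add2
c4: stall | r0:Add1,r1:6,r2:7,r3:7,r4:7,r5:Add2
c5: CDB Add2=19; issue ADD r0<-Add2 | r0:Add2,r1:6,r2:7,r3:7,r4:7,r5:19
c6: stall | r0:Add2,r1:6,r2:7,r3:7,r4:7,r5:19

STATUS = TAG Add2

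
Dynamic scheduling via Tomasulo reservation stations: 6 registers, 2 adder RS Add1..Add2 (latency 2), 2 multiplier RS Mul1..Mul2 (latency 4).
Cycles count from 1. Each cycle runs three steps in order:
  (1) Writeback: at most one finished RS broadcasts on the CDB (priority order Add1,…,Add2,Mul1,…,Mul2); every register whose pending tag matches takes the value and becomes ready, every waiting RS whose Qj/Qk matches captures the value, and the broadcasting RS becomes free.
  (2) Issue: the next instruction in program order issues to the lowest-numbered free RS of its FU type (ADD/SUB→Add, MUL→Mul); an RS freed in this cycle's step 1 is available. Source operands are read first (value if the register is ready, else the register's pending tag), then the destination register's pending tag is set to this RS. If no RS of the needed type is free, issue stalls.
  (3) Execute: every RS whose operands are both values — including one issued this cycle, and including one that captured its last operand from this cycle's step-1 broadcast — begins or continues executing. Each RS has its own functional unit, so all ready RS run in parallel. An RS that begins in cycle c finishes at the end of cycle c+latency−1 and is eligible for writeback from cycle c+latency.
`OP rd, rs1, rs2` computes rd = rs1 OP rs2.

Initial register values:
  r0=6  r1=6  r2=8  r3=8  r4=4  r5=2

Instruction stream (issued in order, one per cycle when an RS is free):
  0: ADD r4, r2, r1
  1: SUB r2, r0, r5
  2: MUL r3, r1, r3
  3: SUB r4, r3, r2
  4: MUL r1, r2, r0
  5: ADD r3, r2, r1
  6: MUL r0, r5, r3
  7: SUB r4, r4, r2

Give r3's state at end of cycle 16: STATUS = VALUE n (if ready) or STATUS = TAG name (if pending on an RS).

cycle 1: issue ADD r4<-Add1 // r0:6,r1:6,r2:8,r3:8,r4:Add1,r5:2
cycle 2: issue SUB r2<-Add2 // r0:6,r1:6,r2:Add2,r3:8,r4:Add1,r5:2
cycle 3: CDB Add1=14; issue MUL r3<-Mul1 // r0:6,r1:6,r2:Add2,r3:Mul1,r4:14,r5:2
cycle 4: CDB Add2=4; issue SUB r4<-Add1 // r0:6,r1:6,r2:4,r3:Mul1,r4:Add1,r5:2
cycle 5: issue MUL r1<-Mul2 // r0:6,r1:Mul2,r2:4,r3:Mul1,r4:Add1,r5:2
cycle 6: issue ADD r3<-Add2 // r0:6,r1:Mul2,r2:4,r3:Add2,r4:Add1,r5:2
cycle 7: CDB Mul1=48; issue MUL r0<-Mul1 // r0:Mul1,r1:Mul2,r2:4,r3:Add2,r4:Add1,r5:2
cycle 8: stall // r0:Mul1,r1:Mul2,r2:4,r3:Add2,r4:Add1,r5:2
cycle 9: CDB Add1=44; issue SUB r4<-Add1 // r0:Mul1,r1:Mul2,r2:4,r3:Add2,r4:Add1,r5:2
cycle 10: CDB Mul2=24 // r0:Mul1,r1:24,r2:4,r3:Add2,r4:Add1,r5:2
cycle 11: CDB Add1=40 // r0:Mul1,r1:24,r2:4,r3:Add2,r4:40,r5:2
cycle 12: CDB Add2=28 // r0:Mul1,r1:24,r2:4,r3:28,r4:40,r5:2
cycle 13: - // r0:Mul1,r1:24,r2:4,r3:28,r4:40,r5:2
cycle 14: - // r0:Mul1,r1:24,r2:4,r3:28,r4:40,r5:2
cycle 15: - // r0:Mul1,r1:24,r2:4,r3:28,r4:40,r5:2
cycle 16: CDB Mul1=56 // r0:56,r1:24,r2:4,r3:28,r4:40,r5:2

STATUS = VALUE 28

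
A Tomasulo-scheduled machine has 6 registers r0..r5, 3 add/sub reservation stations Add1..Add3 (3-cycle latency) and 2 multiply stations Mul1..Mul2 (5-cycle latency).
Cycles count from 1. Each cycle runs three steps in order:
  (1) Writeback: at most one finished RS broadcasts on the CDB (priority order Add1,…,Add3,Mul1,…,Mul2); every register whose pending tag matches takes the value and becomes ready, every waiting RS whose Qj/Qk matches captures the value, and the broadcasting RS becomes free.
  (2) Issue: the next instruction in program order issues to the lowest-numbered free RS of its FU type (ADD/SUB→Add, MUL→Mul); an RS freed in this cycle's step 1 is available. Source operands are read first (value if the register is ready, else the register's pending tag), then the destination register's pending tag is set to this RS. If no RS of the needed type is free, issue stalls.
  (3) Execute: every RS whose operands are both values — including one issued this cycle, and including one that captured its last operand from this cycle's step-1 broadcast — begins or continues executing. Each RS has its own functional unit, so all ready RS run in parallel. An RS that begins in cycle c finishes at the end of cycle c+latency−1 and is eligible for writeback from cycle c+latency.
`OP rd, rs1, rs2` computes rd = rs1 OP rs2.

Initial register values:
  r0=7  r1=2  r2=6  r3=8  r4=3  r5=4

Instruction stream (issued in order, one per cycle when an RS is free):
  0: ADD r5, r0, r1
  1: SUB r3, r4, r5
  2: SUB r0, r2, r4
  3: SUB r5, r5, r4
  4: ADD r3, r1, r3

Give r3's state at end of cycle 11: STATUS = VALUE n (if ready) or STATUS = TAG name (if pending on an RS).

STATUS = VALUE -4

cycle 1: issue ADD r5<-Add1 // r0:7,r1:2,r2:6,r3:8,r4:3,r5:Add1
cycle 2: issue SUB r3<-Add2 // r0:7,r1:2,r2:6,r3:Add2,r4:3,r5:Add1
cycle 3: issue SUB r0<-Add3 // r0:Add3,r1:2,r2:6,r3:Add2,r4:3,r5:Add1
cycle 4: CDB Add1=9; issue SUB r5<-Add1 // r0:Add3,r1:2,r2:6,r3:Add2,r4:3,r5:Add1
cycle 5: stall // r0:Add3,r1:2,r2:6,r3:Add2,r4:3,r5:Add1
cycle 6: CDB Add3=3; issue ADD r3<-Add3 // r0:3,r1:2,r2:6,r3:Add3,r4:3,r5:Add1
cycle 7: CDB Add1=6 // r0:3,r1:2,r2:6,r3:Add3,r4:3,r5:6
cycle 8: CDB Add2=-6 // r0:3,r1:2,r2:6,r3:Add3,r4:3,r5:6
cycle 9: - // r0:3,r1:2,r2:6,r3:Add3,r4:3,r5:6
cycle 10: - // r0:3,r1:2,r2:6,r3:Add3,r4:3,r5:6
cycle 11: CDB Add3=-4 // r0:3,r1:2,r2:6,r3:-4,r4:3,r5:6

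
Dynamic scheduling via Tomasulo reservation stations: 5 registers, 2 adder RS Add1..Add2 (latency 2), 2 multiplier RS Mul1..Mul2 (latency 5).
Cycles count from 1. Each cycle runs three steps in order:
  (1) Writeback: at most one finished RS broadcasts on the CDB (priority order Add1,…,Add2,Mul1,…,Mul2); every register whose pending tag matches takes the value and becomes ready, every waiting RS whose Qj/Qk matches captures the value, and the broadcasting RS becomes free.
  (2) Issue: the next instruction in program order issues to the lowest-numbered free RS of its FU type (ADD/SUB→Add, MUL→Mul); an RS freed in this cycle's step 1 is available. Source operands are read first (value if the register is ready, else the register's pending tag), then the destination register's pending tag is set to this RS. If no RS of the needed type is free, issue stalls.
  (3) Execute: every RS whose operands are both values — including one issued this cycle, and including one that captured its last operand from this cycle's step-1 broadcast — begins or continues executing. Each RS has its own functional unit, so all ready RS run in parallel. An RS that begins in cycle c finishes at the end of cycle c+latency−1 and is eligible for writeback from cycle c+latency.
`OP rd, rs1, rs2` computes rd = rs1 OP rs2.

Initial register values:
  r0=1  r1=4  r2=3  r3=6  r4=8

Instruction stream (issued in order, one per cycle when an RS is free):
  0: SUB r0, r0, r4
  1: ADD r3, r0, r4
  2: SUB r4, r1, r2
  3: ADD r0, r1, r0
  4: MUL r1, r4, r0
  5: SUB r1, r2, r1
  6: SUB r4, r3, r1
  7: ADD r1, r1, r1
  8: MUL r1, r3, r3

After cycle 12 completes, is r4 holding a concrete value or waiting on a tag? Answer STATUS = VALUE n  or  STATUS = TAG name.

cycle 1: issue SUB r0<-Add1 // r0:Add1,r1:4,r2:3,r3:6,r4:8
cycle 2: issue ADD r3<-Add2 // r0:Add1,r1:4,r2:3,r3:Add2,r4:8
cycle 3: CDB Add1=-7; issue SUB r4<-Add1 // r0:-7,r1:4,r2:3,r3:Add2,r4:Add1
cycle 4: stall // r0:-7,r1:4,r2:3,r3:Add2,r4:Add1
cycle 5: CDB Add1=1; issue ADD r0<-Add1 // r0:Add1,r1:4,r2:3,r3:Add2,r4:1
cycle 6: CDB Add2=1; issue MUL r1<-Mul1 // r0:Add1,r1:Mul1,r2:3,r3:1,r4:1
cycle 7: CDB Add1=-3; issue SUB r1<-Add1 // r0:-3,r1:Add1,r2:3,r3:1,r4:1
cycle 8: issue SUB r4<-Add2 // r0:-3,r1:Add1,r2:3,r3:1,r4:Add2
cycle 9: stall // r0:-3,r1:Add1,r2:3,r3:1,r4:Add2
cycle 10: stall // r0:-3,r1:Add1,r2:3,r3:1,r4:Add2
cycle 11: stall // r0:-3,r1:Add1,r2:3,r3:1,r4:Add2
cycle 12: CDB Mul1=-3; stall // r0:-3,r1:Add1,r2:3,r3:1,r4:Add2

STATUS = TAG Add2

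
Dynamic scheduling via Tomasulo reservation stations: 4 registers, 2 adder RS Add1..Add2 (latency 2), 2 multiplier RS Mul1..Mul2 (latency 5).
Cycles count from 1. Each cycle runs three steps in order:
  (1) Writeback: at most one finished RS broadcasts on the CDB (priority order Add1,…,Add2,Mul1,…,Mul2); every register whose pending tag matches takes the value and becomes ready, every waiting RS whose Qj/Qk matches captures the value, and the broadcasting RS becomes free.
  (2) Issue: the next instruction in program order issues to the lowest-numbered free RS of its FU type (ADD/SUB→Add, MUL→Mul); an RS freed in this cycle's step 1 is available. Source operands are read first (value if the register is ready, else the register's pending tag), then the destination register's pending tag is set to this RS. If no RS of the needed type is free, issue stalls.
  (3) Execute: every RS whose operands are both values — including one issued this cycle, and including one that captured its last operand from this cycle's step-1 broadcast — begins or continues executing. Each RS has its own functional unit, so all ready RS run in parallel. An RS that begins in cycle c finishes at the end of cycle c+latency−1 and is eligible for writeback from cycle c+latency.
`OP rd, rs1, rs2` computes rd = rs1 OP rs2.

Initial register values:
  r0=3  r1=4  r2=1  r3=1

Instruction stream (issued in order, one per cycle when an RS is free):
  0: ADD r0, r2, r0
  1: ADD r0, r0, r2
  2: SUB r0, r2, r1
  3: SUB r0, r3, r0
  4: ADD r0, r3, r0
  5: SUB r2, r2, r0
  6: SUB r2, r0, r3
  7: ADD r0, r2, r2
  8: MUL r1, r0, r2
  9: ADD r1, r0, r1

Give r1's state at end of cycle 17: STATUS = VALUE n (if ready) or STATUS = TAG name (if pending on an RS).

STATUS = TAG Add2

  c1: issue ADD r0<-Add1  regs: r0:Add1,r1:4,r2:1,r3:1
  c2: issue ADD r0<-Add2  regs: r0:Add2,r1:4,r2:1,r3:1
  c3: CDB Add1=4; issue SUB r0<-Add1  regs: r0:Add1,r1:4,r2:1,r3:1
  c4: stall  regs: r0:Add1,r1:4,r2:1,r3:1
  c5: CDB Add1=-3; issue SUB r0<-Add1  regs: r0:Add1,r1:4,r2:1,r3:1
  c6: CDB Add2=5; issue ADD r0<-Add2  regs: r0:Add2,r1:4,r2:1,r3:1
  c7: CDB Add1=4; issue SUB r2<-Add1  regs: r0:Add2,r1:4,r2:Add1,r3:1
  c8: stall  regs: r0:Add2,r1:4,r2:Add1,r3:1
  c9: CDB Add2=5; issue SUB r2<-Add2  regs: r0:5,r1:4,r2:Add2,r3:1
  c10: stall  regs: r0:5,r1:4,r2:Add2,r3:1
  c11: CDB Add1=-4; issue ADD r0<-Add1  regs: r0:Add1,r1:4,r2:Add2,r3:1
  c12: CDB Add2=4; issue MUL r1<-Mul1  regs: r0:Add1,r1:Mul1,r2:4,r3:1
  c13: issue ADD r1<-Add2  regs: r0:Add1,r1:Add2,r2:4,r3:1
  c14: CDB Add1=8  regs: r0:8,r1:Add2,r2:4,r3:1
  c15: -  regs: r0:8,r1:Add2,r2:4,r3:1
  c16: -  regs: r0:8,r1:Add2,r2:4,r3:1
  c17: -  regs: r0:8,r1:Add2,r2:4,r3:1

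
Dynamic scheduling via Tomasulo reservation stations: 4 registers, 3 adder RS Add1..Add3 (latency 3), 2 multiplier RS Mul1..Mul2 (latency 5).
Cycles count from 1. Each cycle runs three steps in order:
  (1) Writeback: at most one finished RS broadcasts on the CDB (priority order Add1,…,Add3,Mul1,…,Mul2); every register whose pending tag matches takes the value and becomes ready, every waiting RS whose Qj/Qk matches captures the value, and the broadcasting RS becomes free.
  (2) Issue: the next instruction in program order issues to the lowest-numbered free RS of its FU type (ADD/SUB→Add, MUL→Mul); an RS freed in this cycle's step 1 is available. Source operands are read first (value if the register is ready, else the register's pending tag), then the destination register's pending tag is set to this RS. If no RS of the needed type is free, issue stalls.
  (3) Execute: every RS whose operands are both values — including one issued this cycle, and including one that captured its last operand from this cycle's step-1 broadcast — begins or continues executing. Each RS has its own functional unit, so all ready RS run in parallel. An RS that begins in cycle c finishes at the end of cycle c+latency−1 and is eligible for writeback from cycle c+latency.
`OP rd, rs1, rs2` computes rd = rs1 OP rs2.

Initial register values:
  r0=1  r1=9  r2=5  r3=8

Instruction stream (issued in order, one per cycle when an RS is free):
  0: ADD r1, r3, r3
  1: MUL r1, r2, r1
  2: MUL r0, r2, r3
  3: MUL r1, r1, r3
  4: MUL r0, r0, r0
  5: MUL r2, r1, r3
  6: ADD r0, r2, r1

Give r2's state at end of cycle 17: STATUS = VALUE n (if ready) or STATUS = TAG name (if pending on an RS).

cycle 1: issue ADD r1<-Add1 // r0:1,r1:Add1,r2:5,r3:8
cycle 2: issue MUL r1<-Mul1 // r0:1,r1:Mul1,r2:5,r3:8
cycle 3: issue MUL r0<-Mul2 // r0:Mul2,r1:Mul1,r2:5,r3:8
cycle 4: CDB Add1=16; stall // r0:Mul2,r1:Mul1,r2:5,r3:8
cycle 5: stall // r0:Mul2,r1:Mul1,r2:5,r3:8
cycle 6: stall // r0:Mul2,r1:Mul1,r2:5,r3:8
cycle 7: stall // r0:Mul2,r1:Mul1,r2:5,r3:8
cycle 8: CDB Mul2=40; issue MUL r1<-Mul2 // r0:40,r1:Mul2,r2:5,r3:8
cycle 9: CDB Mul1=80; issue MUL r0<-Mul1 // r0:Mul1,r1:Mul2,r2:5,r3:8
cycle 10: stall // r0:Mul1,r1:Mul2,r2:5,r3:8
cycle 11: stall // r0:Mul1,r1:Mul2,r2:5,r3:8
cycle 12: stall // r0:Mul1,r1:Mul2,r2:5,r3:8
cycle 13: stall // r0:Mul1,r1:Mul2,r2:5,r3:8
cycle 14: CDB Mul1=1600; issue MUL r2<-Mul1 // r0:1600,r1:Mul2,r2:Mul1,r3:8
cycle 15: CDB Mul2=640; issue ADD r0<-Add1 // r0:Add1,r1:640,r2:Mul1,r3:8
cycle 16: - // r0:Add1,r1:640,r2:Mul1,r3:8
cycle 17: - // r0:Add1,r1:640,r2:Mul1,r3:8

STATUS = TAG Mul1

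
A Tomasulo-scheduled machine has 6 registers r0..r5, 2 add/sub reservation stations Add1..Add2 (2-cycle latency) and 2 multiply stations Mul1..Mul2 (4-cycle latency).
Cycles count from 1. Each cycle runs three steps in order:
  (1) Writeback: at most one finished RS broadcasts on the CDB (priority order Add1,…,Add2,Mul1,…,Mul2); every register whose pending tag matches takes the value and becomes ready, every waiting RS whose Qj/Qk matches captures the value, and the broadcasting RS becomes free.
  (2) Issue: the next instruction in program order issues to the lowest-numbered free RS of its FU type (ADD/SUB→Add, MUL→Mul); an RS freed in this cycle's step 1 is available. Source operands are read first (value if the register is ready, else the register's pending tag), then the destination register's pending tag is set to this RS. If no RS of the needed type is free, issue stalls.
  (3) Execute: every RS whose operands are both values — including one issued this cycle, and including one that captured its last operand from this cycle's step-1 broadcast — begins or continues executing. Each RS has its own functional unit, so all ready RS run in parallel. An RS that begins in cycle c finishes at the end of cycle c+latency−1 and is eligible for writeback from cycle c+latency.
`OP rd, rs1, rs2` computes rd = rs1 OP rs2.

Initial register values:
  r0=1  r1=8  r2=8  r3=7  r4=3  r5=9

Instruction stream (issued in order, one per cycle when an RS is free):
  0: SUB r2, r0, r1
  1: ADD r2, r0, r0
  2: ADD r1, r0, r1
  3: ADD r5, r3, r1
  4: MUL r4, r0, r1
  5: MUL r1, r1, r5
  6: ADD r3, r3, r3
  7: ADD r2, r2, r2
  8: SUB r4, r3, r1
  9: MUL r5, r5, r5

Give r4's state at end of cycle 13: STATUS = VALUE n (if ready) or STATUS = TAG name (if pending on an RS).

  c1: issue SUB r2<-Add1  regs: r0:1,r1:8,r2:Add1,r3:7,r4:3,r5:9
  c2: issue ADD r2<-Add2  regs: r0:1,r1:8,r2:Add2,r3:7,r4:3,r5:9
  c3: CDB Add1=-7; issue ADD r1<-Add1  regs: r0:1,r1:Add1,r2:Add2,r3:7,r4:3,r5:9
  c4: CDB Add2=2; issue ADD r5<-Add2  regs: r0:1,r1:Add1,r2:2,r3:7,r4:3,r5:Add2
  c5: CDB Add1=9; issue MUL r4<-Mul1  regs: r0:1,r1:9,r2:2,r3:7,r4:Mul1,r5:Add2
  c6: issue MUL r1<-Mul2  regs: r0:1,r1:Mul2,r2:2,r3:7,r4:Mul1,r5:Add2
  c7: CDB Add2=16; issue ADD r3<-Add1  regs: r0:1,r1:Mul2,r2:2,r3:Add1,r4:Mul1,r5:16
  c8: issue ADD r2<-Add2  regs: r0:1,r1:Mul2,r2:Add2,r3:Add1,r4:Mul1,r5:16
  c9: CDB Add1=14; issue SUB r4<-Add1  regs: r0:1,r1:Mul2,r2:Add2,r3:14,r4:Add1,r5:16
  c10: CDB Add2=4; stall  regs: r0:1,r1:Mul2,r2:4,r3:14,r4:Add1,r5:16
  c11: CDB Mul1=9; issue MUL r5<-Mul1  regs: r0:1,r1:Mul2,r2:4,r3:14,r4:Add1,r5:Mul1
  c12: CDB Mul2=144  regs: r0:1,r1:144,r2:4,r3:14,r4:Add1,r5:Mul1
  c13: -  regs: r0:1,r1:144,r2:4,r3:14,r4:Add1,r5:Mul1

STATUS = TAG Add1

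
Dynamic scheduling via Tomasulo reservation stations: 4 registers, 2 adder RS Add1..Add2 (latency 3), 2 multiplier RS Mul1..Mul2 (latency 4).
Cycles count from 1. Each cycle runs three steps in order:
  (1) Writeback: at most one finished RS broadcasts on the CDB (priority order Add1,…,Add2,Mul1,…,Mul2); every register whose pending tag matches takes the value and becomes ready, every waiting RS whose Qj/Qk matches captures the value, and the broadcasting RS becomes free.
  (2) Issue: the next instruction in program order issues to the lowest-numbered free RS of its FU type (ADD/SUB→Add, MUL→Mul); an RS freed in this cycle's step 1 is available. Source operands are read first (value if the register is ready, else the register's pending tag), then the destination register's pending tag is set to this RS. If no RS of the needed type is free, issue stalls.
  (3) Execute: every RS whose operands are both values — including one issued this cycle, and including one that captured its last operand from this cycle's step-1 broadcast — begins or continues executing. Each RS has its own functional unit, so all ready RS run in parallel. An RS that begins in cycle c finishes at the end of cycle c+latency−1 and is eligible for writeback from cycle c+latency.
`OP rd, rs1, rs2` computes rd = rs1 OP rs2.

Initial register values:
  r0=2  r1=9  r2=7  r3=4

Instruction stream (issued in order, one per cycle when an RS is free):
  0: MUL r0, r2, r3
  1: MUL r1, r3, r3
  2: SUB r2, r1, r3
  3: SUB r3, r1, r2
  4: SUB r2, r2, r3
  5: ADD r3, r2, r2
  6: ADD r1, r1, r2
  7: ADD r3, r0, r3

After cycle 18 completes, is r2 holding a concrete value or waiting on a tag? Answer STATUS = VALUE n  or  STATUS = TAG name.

cycle 1: issue MUL r0<-Mul1 // r0:Mul1,r1:9,r2:7,r3:4
cycle 2: issue MUL r1<-Mul2 // r0:Mul1,r1:Mul2,r2:7,r3:4
cycle 3: issue SUB r2<-Add1 // r0:Mul1,r1:Mul2,r2:Add1,r3:4
cycle 4: issue SUB r3<-Add2 // r0:Mul1,r1:Mul2,r2:Add1,r3:Add2
cycle 5: CDB Mul1=28; stall // r0:28,r1:Mul2,r2:Add1,r3:Add2
cycle 6: CDB Mul2=16; stall // r0:28,r1:16,r2:Add1,r3:Add2
cycle 7: stall // r0:28,r1:16,r2:Add1,r3:Add2
cycle 8: stall // r0:28,r1:16,r2:Add1,r3:Add2
cycle 9: CDB Add1=12; issue SUB r2<-Add1 // r0:28,r1:16,r2:Add1,r3:Add2
cycle 10: stall // r0:28,r1:16,r2:Add1,r3:Add2
cycle 11: stall // r0:28,r1:16,r2:Add1,r3:Add2
cycle 12: CDB Add2=4; issue ADD r3<-Add2 // r0:28,r1:16,r2:Add1,r3:Add2
cycle 13: stall // r0:28,r1:16,r2:Add1,r3:Add2
cycle 14: stall // r0:28,r1:16,r2:Add1,r3:Add2
cycle 15: CDB Add1=8; issue ADD r1<-Add1 // r0:28,r1:Add1,r2:8,r3:Add2
cycle 16: stall // r0:28,r1:Add1,r2:8,r3:Add2
cycle 17: stall // r0:28,r1:Add1,r2:8,r3:Add2
cycle 18: CDB Add1=24; issue ADD r3<-Add1 // r0:28,r1:24,r2:8,r3:Add1

STATUS = VALUE 8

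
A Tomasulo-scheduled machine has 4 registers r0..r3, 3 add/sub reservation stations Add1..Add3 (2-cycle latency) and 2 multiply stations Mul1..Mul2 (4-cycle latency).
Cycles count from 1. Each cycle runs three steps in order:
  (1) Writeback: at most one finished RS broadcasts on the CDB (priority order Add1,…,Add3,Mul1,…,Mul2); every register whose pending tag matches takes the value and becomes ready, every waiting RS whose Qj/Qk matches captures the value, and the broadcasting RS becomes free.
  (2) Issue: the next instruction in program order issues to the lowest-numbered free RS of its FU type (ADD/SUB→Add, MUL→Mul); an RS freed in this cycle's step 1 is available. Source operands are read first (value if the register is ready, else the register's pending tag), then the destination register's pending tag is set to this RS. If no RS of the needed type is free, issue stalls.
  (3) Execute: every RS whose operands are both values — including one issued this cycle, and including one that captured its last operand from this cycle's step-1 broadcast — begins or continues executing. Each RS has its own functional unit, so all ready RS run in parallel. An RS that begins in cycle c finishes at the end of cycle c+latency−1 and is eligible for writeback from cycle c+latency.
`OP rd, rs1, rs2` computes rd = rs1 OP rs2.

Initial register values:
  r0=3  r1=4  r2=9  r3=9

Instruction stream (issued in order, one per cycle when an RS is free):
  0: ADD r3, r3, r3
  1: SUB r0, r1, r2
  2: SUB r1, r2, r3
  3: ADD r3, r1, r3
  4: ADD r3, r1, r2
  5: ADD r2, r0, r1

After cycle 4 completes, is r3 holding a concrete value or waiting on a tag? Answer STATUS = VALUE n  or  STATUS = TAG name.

cycle 1: issue ADD r3<-Add1 // r0:3,r1:4,r2:9,r3:Add1
cycle 2: issue SUB r0<-Add2 // r0:Add2,r1:4,r2:9,r3:Add1
cycle 3: CDB Add1=18; issue SUB r1<-Add1 // r0:Add2,r1:Add1,r2:9,r3:18
cycle 4: CDB Add2=-5; issue ADD r3<-Add2 // r0:-5,r1:Add1,r2:9,r3:Add2

STATUS = TAG Add2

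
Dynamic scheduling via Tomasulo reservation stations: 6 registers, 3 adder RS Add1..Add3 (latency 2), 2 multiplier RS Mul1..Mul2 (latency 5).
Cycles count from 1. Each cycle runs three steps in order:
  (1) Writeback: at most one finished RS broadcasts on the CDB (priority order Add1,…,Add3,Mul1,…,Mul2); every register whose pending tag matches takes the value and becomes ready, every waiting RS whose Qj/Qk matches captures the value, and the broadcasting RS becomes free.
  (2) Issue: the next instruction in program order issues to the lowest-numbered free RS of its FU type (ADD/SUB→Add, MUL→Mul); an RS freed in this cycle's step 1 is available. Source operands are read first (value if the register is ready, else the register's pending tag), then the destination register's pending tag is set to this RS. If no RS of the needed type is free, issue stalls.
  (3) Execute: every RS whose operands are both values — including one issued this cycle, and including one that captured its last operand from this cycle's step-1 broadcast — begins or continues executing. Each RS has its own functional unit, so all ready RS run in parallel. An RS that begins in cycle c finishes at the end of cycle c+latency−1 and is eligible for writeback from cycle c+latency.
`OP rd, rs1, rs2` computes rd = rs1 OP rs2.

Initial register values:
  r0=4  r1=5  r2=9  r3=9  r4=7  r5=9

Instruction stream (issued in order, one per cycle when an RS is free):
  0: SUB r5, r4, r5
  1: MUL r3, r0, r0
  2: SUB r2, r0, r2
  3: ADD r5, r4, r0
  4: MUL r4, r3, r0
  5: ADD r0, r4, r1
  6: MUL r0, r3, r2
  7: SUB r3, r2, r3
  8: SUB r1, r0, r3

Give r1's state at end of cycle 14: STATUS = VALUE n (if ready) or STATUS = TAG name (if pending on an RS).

STATUS = VALUE -59

  c1: issue SUB r5<-Add1  regs: r0:4,r1:5,r2:9,r3:9,r4:7,r5:Add1
  c2: issue MUL r3<-Mul1  regs: r0:4,r1:5,r2:9,r3:Mul1,r4:7,r5:Add1
  c3: CDB Add1=-2; issue SUB r2<-Add1  regs: r0:4,r1:5,r2:Add1,r3:Mul1,r4:7,r5:-2
  c4: issue ADD r5<-Add2  regs: r0:4,r1:5,r2:Add1,r3:Mul1,r4:7,r5:Add2
  c5: CDB Add1=-5; issue MUL r4<-Mul2  regs: r0:4,r1:5,r2:-5,r3:Mul1,r4:Mul2,r5:Add2
  c6: CDB Add2=11; issue ADD r0<-Add1  regs: r0:Add1,r1:5,r2:-5,r3:Mul1,r4:Mul2,r5:11
  c7: CDB Mul1=16; issue MUL r0<-Mul1  regs: r0:Mul1,r1:5,r2:-5,r3:16,r4:Mul2,r5:11
  c8: issue SUB r3<-Add2  regs: r0:Mul1,r1:5,r2:-5,r3:Add2,r4:Mul2,r5:11
  c9: issue SUB r1<-Add3  regs: r0:Mul1,r1:Add3,r2:-5,r3:Add2,r4:Mul2,r5:11
  c10: CDB Add2=-21  regs: r0:Mul1,r1:Add3,r2:-5,r3:-21,r4:Mul2,r5:11
  c11: -  regs: r0:Mul1,r1:Add3,r2:-5,r3:-21,r4:Mul2,r5:11
  c12: CDB Mul1=-80  regs: r0:-80,r1:Add3,r2:-5,r3:-21,r4:Mul2,r5:11
  c13: CDB Mul2=64  regs: r0:-80,r1:Add3,r2:-5,r3:-21,r4:64,r5:11
  c14: CDB Add3=-59  regs: r0:-80,r1:-59,r2:-5,r3:-21,r4:64,r5:11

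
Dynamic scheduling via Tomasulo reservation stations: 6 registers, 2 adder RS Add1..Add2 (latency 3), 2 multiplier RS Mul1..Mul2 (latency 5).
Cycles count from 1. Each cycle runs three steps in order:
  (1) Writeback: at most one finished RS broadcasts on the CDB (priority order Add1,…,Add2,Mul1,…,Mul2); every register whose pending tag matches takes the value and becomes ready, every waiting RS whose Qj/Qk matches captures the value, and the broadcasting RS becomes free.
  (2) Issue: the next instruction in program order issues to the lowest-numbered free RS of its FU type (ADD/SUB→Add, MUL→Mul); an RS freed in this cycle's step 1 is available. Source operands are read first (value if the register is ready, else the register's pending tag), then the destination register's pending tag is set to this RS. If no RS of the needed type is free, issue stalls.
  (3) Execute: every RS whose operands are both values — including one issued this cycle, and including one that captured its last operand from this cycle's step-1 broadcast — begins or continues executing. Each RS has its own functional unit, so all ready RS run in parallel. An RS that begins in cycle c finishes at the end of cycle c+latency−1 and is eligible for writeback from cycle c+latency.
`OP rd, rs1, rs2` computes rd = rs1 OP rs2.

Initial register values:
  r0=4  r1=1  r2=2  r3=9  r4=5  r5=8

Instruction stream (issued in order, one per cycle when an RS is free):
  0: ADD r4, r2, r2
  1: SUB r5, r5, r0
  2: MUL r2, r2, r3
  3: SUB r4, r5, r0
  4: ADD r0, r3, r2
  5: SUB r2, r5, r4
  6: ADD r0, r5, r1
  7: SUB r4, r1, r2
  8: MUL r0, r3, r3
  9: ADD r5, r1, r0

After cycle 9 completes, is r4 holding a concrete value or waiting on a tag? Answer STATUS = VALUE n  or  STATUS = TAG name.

STATUS = VALUE 0

  c1: issue ADD r4<-Add1  regs: r0:4,r1:1,r2:2,r3:9,r4:Add1,r5:8
  c2: issue SUB r5<-Add2  regs: r0:4,r1:1,r2:2,r3:9,r4:Add1,r5:Add2
  c3: issue MUL r2<-Mul1  regs: r0:4,r1:1,r2:Mul1,r3:9,r4:Add1,r5:Add2
  c4: CDB Add1=4; issue SUB r4<-Add1  regs: r0:4,r1:1,r2:Mul1,r3:9,r4:Add1,r5:Add2
  c5: CDB Add2=4; issue ADD r0<-Add2  regs: r0:Add2,r1:1,r2:Mul1,r3:9,r4:Add1,r5:4
  c6: stall  regs: r0:Add2,r1:1,r2:Mul1,r3:9,r4:Add1,r5:4
  c7: stall  regs: r0:Add2,r1:1,r2:Mul1,r3:9,r4:Add1,r5:4
  c8: CDB Add1=0; issue SUB r2<-Add1  regs: r0:Add2,r1:1,r2:Add1,r3:9,r4:0,r5:4
  c9: CDB Mul1=18; stall  regs: r0:Add2,r1:1,r2:Add1,r3:9,r4:0,r5:4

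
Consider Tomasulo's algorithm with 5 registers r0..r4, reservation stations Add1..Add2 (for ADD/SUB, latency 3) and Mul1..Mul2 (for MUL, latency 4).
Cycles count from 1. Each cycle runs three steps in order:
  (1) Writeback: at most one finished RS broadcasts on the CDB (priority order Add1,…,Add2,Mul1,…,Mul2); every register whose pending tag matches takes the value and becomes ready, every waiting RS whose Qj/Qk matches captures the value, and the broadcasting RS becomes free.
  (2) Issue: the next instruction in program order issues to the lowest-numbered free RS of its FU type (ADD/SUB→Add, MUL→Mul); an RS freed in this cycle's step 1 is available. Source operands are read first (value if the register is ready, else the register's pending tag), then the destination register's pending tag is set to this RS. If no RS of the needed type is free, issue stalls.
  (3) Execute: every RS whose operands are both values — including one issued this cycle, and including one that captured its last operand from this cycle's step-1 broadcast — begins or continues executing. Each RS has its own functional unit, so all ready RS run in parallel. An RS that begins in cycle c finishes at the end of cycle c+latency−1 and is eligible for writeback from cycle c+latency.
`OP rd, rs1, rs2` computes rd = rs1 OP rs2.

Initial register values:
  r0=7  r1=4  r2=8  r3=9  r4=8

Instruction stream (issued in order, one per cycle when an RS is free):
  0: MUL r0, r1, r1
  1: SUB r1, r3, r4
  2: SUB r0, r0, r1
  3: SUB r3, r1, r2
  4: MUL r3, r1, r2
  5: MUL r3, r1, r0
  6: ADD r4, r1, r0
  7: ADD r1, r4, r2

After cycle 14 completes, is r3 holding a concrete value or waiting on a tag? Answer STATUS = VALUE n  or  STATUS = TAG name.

c1: issue MUL r0<-Mul1 | r0:Mul1,r1:4,r2:8,r3:9,r4:8
c2: issue SUB r1<-Add1 | r0:Mul1,r1:Add1,r2:8,r3:9,r4:8
c3: issue SUB r0<-Add2 | r0:Add2,r1:Add1,r2:8,r3:9,r4:8
c4: stall | r0:Add2,r1:Add1,r2:8,r3:9,r4:8
c5: CDB Add1=1; issue SUB r3<-Add1 | r0:Add2,r1:1,r2:8,r3:Add1,r4:8
c6: CDB Mul1=16; issue MUL r3<-Mul1 | r0:Add2,r1:1,r2:8,r3:Mul1,r4:8
c7: issue MUL r3<-Mul2 | r0:Add2,r1:1,r2:8,r3:Mul2,r4:8
c8: CDB Add1=-7; issue ADD r4<-Add1 | r0:Add2,r1:1,r2:8,r3:Mul2,r4:Add1
c9: CDB Add2=15; issue ADD r1<-Add2 | r0:15,r1:Add2,r2:8,r3:Mul2,r4:Add1
c10: CDB Mul1=8 | r0:15,r1:Add2,r2:8,r3:Mul2,r4:Add1
c11: - | r0:15,r1:Add2,r2:8,r3:Mul2,r4:Add1
c12: CDB Add1=16 | r0:15,r1:Add2,r2:8,r3:Mul2,r4:16
c13: CDB Mul2=15 | r0:15,r1:Add2,r2:8,r3:15,r4:16
c14: - | r0:15,r1:Add2,r2:8,r3:15,r4:16

STATUS = VALUE 15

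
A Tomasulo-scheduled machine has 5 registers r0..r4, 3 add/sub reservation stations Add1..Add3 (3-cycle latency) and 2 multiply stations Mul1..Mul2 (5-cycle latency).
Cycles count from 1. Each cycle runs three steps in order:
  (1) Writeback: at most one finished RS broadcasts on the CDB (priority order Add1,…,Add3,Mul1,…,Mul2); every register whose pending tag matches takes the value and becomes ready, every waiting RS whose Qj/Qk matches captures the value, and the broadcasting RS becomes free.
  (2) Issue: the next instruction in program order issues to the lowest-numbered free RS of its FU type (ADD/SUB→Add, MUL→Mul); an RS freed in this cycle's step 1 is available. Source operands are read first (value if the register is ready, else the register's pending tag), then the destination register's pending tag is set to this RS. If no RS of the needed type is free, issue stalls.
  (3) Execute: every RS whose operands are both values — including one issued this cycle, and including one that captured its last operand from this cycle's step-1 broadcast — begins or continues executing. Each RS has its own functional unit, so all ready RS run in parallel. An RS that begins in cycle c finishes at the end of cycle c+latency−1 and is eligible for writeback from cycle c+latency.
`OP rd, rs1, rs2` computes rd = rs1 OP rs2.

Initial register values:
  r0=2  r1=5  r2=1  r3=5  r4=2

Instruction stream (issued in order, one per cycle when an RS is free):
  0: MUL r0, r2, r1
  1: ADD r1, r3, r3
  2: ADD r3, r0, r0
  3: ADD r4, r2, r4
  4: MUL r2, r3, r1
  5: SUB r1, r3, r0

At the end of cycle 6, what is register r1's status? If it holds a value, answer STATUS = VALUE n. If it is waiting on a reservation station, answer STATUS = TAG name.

STATUS = TAG Add1

cycle 1: issue MUL r0<-Mul1 // r0:Mul1,r1:5,r2:1,r3:5,r4:2
cycle 2: issue ADD r1<-Add1 // r0:Mul1,r1:Add1,r2:1,r3:5,r4:2
cycle 3: issue ADD r3<-Add2 // r0:Mul1,r1:Add1,r2:1,r3:Add2,r4:2
cycle 4: issue ADD r4<-Add3 // r0:Mul1,r1:Add1,r2:1,r3:Add2,r4:Add3
cycle 5: CDB Add1=10; issue MUL r2<-Mul2 // r0:Mul1,r1:10,r2:Mul2,r3:Add2,r4:Add3
cycle 6: CDB Mul1=5; issue SUB r1<-Add1 // r0:5,r1:Add1,r2:Mul2,r3:Add2,r4:Add3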